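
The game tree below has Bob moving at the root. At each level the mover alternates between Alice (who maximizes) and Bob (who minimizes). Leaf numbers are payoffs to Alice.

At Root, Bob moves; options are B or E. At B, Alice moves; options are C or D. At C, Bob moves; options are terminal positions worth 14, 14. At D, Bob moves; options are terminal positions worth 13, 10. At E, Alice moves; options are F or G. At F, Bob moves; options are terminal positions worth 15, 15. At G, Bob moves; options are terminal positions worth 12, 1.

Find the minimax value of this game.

C (Bob): min(14, 14) = 14
D (Bob): min(13, 10) = 10
B (Alice): max(14, 10) = 14
F (Bob): min(15, 15) = 15
G (Bob): min(12, 1) = 1
E (Alice): max(15, 1) = 15
Root (Bob): min(14, 15) = 14

14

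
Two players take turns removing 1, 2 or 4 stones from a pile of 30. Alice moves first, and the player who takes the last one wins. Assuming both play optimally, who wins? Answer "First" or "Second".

Compute winning (W) and losing (L) positions by backward induction:
i:   0  1  2  3  4  5  6  7  8  9 10 11 12 13 14 15 16 17 18 19 20 21 22 23 24 25 26 27 28 29 30
     L  W  W  L  W  W  L  W  W  L  W  W  L  W  W  L  W  W  L  W  W  L  W  W  L  W  W  L  W  W  L
Position 30 is L, so the second player wins.

Second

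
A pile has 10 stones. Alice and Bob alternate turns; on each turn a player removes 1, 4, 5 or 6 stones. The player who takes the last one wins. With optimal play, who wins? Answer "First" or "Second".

First

Positions where the player to move wins (W) vs loses (L):
i:   0  1  2  3  4  5  6  7  8  9 10
     L  W  L  W  W  W  W  W  W  L  W
Position 10 is W, so the first player wins.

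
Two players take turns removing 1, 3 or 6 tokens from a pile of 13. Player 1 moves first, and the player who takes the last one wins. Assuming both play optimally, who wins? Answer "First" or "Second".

Second

i:   0  1  2  3  4  5  6  7  8  9 10 11 12 13
     L  W  L  W  L  W  W  W  W  L  W  L  W  L
Position 13 is L, so the second player wins.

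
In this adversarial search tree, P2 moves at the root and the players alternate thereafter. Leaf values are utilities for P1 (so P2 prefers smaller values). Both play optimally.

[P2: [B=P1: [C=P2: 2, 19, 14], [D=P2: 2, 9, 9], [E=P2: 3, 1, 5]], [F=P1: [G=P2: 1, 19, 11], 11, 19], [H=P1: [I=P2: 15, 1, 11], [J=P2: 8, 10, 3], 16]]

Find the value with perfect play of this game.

2

C (P2): min(2, 19, 14) = 2
D (P2): min(2, 9, 9) = 2
E (P2): min(3, 1, 5) = 1
B (P1): max(2, 2, 1) = 2
G (P2): min(1, 19, 11) = 1
F (P1): max(1, 11, 19) = 19
I (P2): min(15, 1, 11) = 1
J (P2): min(8, 10, 3) = 3
H (P1): max(1, 3, 16) = 16
Root (P2): min(2, 19, 16) = 2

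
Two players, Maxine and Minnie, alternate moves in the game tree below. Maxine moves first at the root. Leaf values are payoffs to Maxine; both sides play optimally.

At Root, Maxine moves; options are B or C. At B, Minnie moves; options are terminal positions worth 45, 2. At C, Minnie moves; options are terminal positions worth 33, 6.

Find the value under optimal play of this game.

6

B (Minnie): min(45, 2) = 2
C (Minnie): min(33, 6) = 6
Root (Maxine): max(2, 6) = 6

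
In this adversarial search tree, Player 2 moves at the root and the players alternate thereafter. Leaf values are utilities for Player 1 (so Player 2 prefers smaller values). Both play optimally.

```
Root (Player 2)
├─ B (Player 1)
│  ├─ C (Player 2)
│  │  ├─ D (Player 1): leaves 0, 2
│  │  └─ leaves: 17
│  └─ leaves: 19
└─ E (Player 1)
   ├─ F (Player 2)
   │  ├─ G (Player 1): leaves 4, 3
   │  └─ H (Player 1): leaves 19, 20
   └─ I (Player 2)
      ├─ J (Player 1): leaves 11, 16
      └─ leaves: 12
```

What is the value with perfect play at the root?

12

D (Player 1): max(0, 2) = 2
C (Player 2): min(2, 17) = 2
B (Player 1): max(2, 19) = 19
G (Player 1): max(4, 3) = 4
H (Player 1): max(19, 20) = 20
F (Player 2): min(4, 20) = 4
J (Player 1): max(11, 16) = 16
I (Player 2): min(16, 12) = 12
E (Player 1): max(4, 12) = 12
Root (Player 2): min(19, 12) = 12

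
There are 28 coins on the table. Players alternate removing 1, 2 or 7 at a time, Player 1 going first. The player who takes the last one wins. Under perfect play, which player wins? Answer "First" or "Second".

Compute winning (W) and losing (L) positions by backward induction:
i:   0  1  2  3  4  5  6  7  8  9 10 11 12 13 14 15 16 17 18 19 20 21 22 23 24 25 26 27 28
     L  W  W  L  W  W  L  W  W  L  W  W  L  W  W  L  W  W  L  W  W  L  W  W  L  W  W  L  W
Position 28 is W, so the first player wins.

First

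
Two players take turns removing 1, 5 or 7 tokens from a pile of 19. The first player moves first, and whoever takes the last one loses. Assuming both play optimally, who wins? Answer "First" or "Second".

Second

Positions where the player to move wins (W) vs loses (L):
i:   0  1  2  3  4  5  6  7  8  9 10 11 12 13 14 15 16 17 18 19
     W  L  W  L  W  L  W  L  W  L  W  L  W  L  W  L  W  L  W  L
Position 19 is L, so the second player wins.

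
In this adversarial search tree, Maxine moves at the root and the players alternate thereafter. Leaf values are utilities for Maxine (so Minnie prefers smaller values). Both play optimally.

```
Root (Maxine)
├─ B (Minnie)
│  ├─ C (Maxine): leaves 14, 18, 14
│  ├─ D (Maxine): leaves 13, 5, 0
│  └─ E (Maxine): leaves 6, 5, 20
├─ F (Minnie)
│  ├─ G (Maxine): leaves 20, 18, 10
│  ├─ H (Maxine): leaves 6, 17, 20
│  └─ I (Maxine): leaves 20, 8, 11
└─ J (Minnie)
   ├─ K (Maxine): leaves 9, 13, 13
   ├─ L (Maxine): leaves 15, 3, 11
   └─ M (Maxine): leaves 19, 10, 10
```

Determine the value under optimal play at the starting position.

20

C (Maxine): max(14, 18, 14) = 18
D (Maxine): max(13, 5, 0) = 13
E (Maxine): max(6, 5, 20) = 20
B (Minnie): min(18, 13, 20) = 13
G (Maxine): max(20, 18, 10) = 20
H (Maxine): max(6, 17, 20) = 20
I (Maxine): max(20, 8, 11) = 20
F (Minnie): min(20, 20, 20) = 20
K (Maxine): max(9, 13, 13) = 13
L (Maxine): max(15, 3, 11) = 15
M (Maxine): max(19, 10, 10) = 19
J (Minnie): min(13, 15, 19) = 13
Root (Maxine): max(13, 20, 13) = 20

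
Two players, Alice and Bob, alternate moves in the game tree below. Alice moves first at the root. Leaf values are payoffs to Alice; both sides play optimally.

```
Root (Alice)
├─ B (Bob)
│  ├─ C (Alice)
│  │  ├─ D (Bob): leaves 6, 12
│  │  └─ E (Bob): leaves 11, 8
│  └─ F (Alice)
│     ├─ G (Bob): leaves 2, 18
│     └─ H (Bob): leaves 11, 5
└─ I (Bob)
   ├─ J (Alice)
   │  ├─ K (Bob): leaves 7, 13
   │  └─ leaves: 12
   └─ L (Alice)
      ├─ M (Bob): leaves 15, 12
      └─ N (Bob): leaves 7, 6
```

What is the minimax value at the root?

12

D (Bob): min(6, 12) = 6
E (Bob): min(11, 8) = 8
C (Alice): max(6, 8) = 8
G (Bob): min(2, 18) = 2
H (Bob): min(11, 5) = 5
F (Alice): max(2, 5) = 5
B (Bob): min(8, 5) = 5
K (Bob): min(7, 13) = 7
J (Alice): max(7, 12) = 12
M (Bob): min(15, 12) = 12
N (Bob): min(7, 6) = 6
L (Alice): max(12, 6) = 12
I (Bob): min(12, 12) = 12
Root (Alice): max(5, 12) = 12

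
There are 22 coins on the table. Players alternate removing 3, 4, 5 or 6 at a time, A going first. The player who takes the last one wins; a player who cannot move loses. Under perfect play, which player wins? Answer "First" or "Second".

i:   0  1  2  3  4  5  6  7  8  9 10 11 12 13 14 15 16 17 18 19 20 21 22
     L  L  L  W  W  W  W  W  W  L  L  L  W  W  W  W  W  W  L  L  L  W  W
Position 22 is W, so the first player wins.

First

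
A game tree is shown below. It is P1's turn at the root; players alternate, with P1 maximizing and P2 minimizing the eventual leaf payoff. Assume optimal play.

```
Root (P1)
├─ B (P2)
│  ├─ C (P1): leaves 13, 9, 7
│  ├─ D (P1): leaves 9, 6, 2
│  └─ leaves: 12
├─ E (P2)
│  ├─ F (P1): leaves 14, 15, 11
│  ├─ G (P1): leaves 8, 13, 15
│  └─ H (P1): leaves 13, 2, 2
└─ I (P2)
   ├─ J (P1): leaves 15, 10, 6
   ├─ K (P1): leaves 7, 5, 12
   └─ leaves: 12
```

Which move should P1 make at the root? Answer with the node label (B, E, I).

C (P1): max(13, 9, 7) = 13
D (P1): max(9, 6, 2) = 9
B (P2): min(13, 9, 12) = 9
F (P1): max(14, 15, 11) = 15
G (P1): max(8, 13, 15) = 15
H (P1): max(13, 2, 2) = 13
E (P2): min(15, 15, 13) = 13
J (P1): max(15, 10, 6) = 15
K (P1): max(7, 5, 12) = 12
I (P2): min(15, 12, 12) = 12
Root (P1): max(9, 13, 12) = 13
P1 picks the child with the highest value: E (value 13).

E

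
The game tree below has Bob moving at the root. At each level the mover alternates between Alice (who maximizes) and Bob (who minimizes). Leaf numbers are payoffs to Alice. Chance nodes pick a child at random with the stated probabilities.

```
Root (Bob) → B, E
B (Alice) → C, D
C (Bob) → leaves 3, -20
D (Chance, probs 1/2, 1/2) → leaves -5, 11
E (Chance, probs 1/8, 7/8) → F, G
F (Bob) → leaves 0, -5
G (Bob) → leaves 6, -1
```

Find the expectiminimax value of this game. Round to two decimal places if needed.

C (Bob): min(3, -20) = -20
D (Chance): 1/2·-5 + 1/2·11 = 3
B (Alice): max(-20, 3) = 3
F (Bob): min(0, -5) = -5
G (Bob): min(6, -1) = -1
E (Chance): 1/8·-5 + 7/8·-1 = -1.5
Root (Bob): min(3, -1.5) = -1.5

-1.5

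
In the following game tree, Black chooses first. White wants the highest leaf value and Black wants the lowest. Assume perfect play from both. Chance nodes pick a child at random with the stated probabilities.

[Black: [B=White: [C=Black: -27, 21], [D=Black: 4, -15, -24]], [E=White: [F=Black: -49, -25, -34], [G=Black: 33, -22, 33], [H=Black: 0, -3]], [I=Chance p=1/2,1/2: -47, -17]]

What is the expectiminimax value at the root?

-32

C (Black): min(-27, 21) = -27
D (Black): min(4, -15, -24) = -24
B (White): max(-27, -24) = -24
F (Black): min(-49, -25, -34) = -49
G (Black): min(33, -22, 33) = -22
H (Black): min(0, -3) = -3
E (White): max(-49, -22, -3) = -3
I (Chance): 1/2·-47 + 1/2·-17 = -32
Root (Black): min(-24, -3, -32) = -32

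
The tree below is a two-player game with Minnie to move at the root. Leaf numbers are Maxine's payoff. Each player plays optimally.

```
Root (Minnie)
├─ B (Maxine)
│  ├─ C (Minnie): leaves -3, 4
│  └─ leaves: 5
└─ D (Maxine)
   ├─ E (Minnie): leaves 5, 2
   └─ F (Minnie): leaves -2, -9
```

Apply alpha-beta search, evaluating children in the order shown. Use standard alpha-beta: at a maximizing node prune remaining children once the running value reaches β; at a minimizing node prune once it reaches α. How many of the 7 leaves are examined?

C [α=-∞,β=+∞]: v=-3
B [α=-∞,β=+∞]: v=5
E [α=-∞,β=5]: v=2
F [α=2,β=5]: v=-2 after child 1 ≤ α → α-cutoff, skip 1
D [α=-∞,β=5]: v=2
Root [α=-∞,β=+∞]: v=2
Leaves evaluated: 6 of 7.

6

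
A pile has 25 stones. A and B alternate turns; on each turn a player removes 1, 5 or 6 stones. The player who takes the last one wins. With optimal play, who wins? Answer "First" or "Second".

Compute winning (W) and losing (L) positions by backward induction:
i:   0  1  2  3  4  5  6  7  8  9 10 11 12 13 14 15 16 17 18 19 20 21 22 23 24 25
     L  W  L  W  L  W  W  W  W  W  W  L  W  L  W  L  W  W  W  W  W  W  L  W  L  W
Position 25 is W, so the first player wins.

First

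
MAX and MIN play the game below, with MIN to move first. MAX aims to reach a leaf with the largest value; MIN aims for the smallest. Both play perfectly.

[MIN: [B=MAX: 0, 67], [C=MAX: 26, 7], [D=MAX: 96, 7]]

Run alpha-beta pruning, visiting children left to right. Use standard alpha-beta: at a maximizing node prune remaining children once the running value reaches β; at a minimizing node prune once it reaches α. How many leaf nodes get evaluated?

B [α=-∞,β=+∞]: v=67
C [α=-∞,β=67]: v=26
D [α=-∞,β=26]: v=96 after child 1 ≥ β → β-cutoff, skip 1
Root [α=-∞,β=+∞]: v=26
Leaves evaluated: 5 of 6.

5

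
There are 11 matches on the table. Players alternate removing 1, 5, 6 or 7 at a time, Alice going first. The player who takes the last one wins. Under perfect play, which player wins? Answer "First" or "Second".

Positions where the player to move wins (W) vs loses (L):
i:   0  1  2  3  4  5  6  7  8  9 10 11
     L  W  L  W  L  W  W  W  W  W  W  W
Position 11 is W, so the first player wins.

First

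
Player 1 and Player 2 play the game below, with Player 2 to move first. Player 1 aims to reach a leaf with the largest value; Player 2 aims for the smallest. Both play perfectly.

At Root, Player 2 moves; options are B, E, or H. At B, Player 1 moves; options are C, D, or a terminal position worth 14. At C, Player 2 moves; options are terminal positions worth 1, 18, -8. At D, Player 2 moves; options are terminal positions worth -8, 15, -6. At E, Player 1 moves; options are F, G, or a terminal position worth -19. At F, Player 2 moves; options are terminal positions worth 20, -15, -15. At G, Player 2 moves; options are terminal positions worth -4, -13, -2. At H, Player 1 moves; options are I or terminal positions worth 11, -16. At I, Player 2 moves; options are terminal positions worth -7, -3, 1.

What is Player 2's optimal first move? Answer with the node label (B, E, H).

E

C (Player 2): min(1, 18, -8) = -8
D (Player 2): min(-8, 15, -6) = -8
B (Player 1): max(-8, -8, 14) = 14
F (Player 2): min(20, -15, -15) = -15
G (Player 2): min(-4, -13, -2) = -13
E (Player 1): max(-15, -13, -19) = -13
I (Player 2): min(-7, -3, 1) = -7
H (Player 1): max(-7, 11, -16) = 11
Root (Player 2): min(14, -13, 11) = -13
Player 2 picks the child with the lowest value: E (value -13).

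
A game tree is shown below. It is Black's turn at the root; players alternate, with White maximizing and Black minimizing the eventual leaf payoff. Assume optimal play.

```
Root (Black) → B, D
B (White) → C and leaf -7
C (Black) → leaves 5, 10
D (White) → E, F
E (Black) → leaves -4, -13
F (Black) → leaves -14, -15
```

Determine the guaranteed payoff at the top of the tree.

C (Black): min(5, 10) = 5
B (White): max(5, -7) = 5
E (Black): min(-4, -13) = -13
F (Black): min(-14, -15) = -15
D (White): max(-13, -15) = -13
Root (Black): min(5, -13) = -13

-13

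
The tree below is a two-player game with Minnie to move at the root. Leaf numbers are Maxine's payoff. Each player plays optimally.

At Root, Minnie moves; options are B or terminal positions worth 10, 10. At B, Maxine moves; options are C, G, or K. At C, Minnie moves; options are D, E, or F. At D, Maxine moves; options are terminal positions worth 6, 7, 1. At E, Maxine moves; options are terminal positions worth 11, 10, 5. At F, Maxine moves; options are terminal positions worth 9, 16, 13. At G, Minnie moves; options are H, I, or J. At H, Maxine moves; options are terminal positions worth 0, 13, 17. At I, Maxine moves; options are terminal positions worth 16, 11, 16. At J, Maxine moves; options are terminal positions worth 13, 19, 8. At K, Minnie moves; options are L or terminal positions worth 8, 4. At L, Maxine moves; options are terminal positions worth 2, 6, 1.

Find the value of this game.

10

D (Maxine): max(6, 7, 1) = 7
E (Maxine): max(11, 10, 5) = 11
F (Maxine): max(9, 16, 13) = 16
C (Minnie): min(7, 11, 16) = 7
H (Maxine): max(0, 13, 17) = 17
I (Maxine): max(16, 11, 16) = 16
J (Maxine): max(13, 19, 8) = 19
G (Minnie): min(17, 16, 19) = 16
L (Maxine): max(2, 6, 1) = 6
K (Minnie): min(6, 8, 4) = 4
B (Maxine): max(7, 16, 4) = 16
Root (Minnie): min(16, 10, 10) = 10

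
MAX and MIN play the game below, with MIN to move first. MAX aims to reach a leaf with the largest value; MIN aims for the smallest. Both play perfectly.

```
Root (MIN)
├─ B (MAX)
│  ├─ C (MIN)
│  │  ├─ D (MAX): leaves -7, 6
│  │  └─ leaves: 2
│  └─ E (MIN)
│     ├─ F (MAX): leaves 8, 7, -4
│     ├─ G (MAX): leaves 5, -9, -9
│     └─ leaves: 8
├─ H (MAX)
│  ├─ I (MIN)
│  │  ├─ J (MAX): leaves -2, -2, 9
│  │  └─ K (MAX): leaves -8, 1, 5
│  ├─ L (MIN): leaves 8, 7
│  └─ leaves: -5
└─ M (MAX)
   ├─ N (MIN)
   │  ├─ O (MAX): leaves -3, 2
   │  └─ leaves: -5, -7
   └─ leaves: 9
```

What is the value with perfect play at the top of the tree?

5

D (MAX): max(-7, 6) = 6
C (MIN): min(6, 2) = 2
F (MAX): max(8, 7, -4) = 8
G (MAX): max(5, -9, -9) = 5
E (MIN): min(8, 5, 8) = 5
B (MAX): max(2, 5) = 5
J (MAX): max(-2, -2, 9) = 9
K (MAX): max(-8, 1, 5) = 5
I (MIN): min(9, 5) = 5
L (MIN): min(8, 7) = 7
H (MAX): max(5, 7, -5) = 7
O (MAX): max(-3, 2) = 2
N (MIN): min(2, -5, -7) = -7
M (MAX): max(-7, 9) = 9
Root (MIN): min(5, 7, 9) = 5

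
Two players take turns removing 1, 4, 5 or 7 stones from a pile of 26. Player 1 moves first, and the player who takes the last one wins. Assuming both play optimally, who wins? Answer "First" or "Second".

Second

Positions where the player to move wins (W) vs loses (L):
i:   0  1  2  3  4  5  6  7  8  9 10 11 12 13 14 15 16 17 18 19 20 21 22 23 24 25 26
     L  W  L  W  W  W  W  W  L  W  L  W  W  W  W  W  L  W  L  W  W  W  W  W  L  W  L
Position 26 is L, so the second player wins.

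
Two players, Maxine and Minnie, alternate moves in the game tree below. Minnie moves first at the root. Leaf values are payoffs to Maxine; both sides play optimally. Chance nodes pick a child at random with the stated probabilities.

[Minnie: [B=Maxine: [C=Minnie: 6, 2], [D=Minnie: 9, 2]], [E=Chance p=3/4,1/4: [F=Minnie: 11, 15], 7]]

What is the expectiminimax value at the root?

2

C (Minnie): min(6, 2) = 2
D (Minnie): min(9, 2) = 2
B (Maxine): max(2, 2) = 2
F (Minnie): min(11, 15) = 11
E (Chance): 3/4·11 + 1/4·7 = 10
Root (Minnie): min(2, 10) = 2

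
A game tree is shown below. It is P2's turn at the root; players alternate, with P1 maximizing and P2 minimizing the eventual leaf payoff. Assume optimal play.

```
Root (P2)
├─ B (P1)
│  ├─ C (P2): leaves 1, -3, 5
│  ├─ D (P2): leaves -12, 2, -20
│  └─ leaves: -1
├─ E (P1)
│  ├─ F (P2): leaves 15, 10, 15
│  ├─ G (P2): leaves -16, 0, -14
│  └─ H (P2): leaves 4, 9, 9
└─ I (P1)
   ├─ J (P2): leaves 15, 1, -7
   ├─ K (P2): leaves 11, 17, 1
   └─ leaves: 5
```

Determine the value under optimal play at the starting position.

C (P2): min(1, -3, 5) = -3
D (P2): min(-12, 2, -20) = -20
B (P1): max(-3, -20, -1) = -1
F (P2): min(15, 10, 15) = 10
G (P2): min(-16, 0, -14) = -16
H (P2): min(4, 9, 9) = 4
E (P1): max(10, -16, 4) = 10
J (P2): min(15, 1, -7) = -7
K (P2): min(11, 17, 1) = 1
I (P1): max(-7, 1, 5) = 5
Root (P2): min(-1, 10, 5) = -1

-1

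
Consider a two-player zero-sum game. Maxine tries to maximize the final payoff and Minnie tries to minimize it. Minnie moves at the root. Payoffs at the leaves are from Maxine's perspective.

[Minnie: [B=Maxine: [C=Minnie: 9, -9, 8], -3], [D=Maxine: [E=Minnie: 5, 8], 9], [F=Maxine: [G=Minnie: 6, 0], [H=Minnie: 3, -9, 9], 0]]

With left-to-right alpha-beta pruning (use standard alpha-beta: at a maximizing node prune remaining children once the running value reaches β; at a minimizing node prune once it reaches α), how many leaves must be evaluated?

C [α=-∞,β=+∞]: v=-9
B [α=-∞,β=+∞]: v=-3
E [α=-∞,β=-3]: v=5
D [α=-∞,β=-3]: v=5 after child 1 ≥ β → β-cutoff, skip 1
G [α=-∞,β=-3]: v=0
F [α=-∞,β=-3]: v=0 after child 1 ≥ β → β-cutoff, skip 2
Root [α=-∞,β=+∞]: v=-3
Leaves evaluated: 8 of 13.

8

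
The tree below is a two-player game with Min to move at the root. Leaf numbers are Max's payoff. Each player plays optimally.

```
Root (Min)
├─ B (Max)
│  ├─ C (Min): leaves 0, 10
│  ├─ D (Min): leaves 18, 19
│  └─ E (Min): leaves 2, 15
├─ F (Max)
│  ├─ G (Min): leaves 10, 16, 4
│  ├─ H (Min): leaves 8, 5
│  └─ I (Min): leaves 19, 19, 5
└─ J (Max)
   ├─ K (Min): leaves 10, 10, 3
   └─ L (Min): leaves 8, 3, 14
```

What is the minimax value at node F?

G: min(10, 16, 4) = 4
H: min(8, 5) = 5
I: min(19, 19, 5) = 5
F: max(4, 5, 5) = 5

5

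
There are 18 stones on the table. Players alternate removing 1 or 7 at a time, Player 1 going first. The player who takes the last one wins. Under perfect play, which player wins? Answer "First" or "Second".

Compute winning (W) and losing (L) positions by backward induction:
i:   0  1  2  3  4  5  6  7  8  9 10 11 12 13 14 15 16 17 18
     L  W  L  W  L  W  L  W  L  W  L  W  L  W  L  W  L  W  L
Position 18 is L, so the second player wins.

Second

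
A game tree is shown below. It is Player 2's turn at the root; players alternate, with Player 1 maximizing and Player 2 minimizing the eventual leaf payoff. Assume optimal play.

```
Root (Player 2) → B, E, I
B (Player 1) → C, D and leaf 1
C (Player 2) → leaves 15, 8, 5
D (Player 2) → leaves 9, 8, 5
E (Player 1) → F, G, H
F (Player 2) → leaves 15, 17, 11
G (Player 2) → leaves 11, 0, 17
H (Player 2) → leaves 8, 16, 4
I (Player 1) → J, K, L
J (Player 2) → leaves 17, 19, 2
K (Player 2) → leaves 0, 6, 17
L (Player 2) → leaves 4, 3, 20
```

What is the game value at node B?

C: min(15, 8, 5) = 5
D: min(9, 8, 5) = 5
B: max(5, 5, 1) = 5

5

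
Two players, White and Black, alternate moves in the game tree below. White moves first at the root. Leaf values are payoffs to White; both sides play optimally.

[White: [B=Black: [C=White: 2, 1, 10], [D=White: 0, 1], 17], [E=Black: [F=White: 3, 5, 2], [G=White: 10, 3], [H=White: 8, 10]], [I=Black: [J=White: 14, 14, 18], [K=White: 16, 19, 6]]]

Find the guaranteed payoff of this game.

18

C (White): max(2, 1, 10) = 10
D (White): max(0, 1) = 1
B (Black): min(10, 1, 17) = 1
F (White): max(3, 5, 2) = 5
G (White): max(10, 3) = 10
H (White): max(8, 10) = 10
E (Black): min(5, 10, 10) = 5
J (White): max(14, 14, 18) = 18
K (White): max(16, 19, 6) = 19
I (Black): min(18, 19) = 18
Root (White): max(1, 5, 18) = 18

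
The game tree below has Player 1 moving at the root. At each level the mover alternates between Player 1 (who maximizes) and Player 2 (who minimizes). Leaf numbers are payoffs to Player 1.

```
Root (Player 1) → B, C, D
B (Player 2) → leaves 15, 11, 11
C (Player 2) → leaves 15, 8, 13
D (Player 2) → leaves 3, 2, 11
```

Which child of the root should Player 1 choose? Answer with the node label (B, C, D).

B (Player 2): min(15, 11, 11) = 11
C (Player 2): min(15, 8, 13) = 8
D (Player 2): min(3, 2, 11) = 2
Root (Player 1): max(11, 8, 2) = 11
Player 1 picks the child with the highest value: B (value 11).

B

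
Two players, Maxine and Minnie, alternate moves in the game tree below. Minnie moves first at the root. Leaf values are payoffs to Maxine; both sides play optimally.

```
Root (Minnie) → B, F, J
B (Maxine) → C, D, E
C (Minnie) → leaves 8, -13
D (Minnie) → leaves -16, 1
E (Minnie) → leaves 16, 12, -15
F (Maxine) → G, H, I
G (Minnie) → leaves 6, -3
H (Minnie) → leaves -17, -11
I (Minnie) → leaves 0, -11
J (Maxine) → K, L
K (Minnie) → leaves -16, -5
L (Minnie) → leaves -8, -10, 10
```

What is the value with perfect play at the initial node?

-13

C (Minnie): min(8, -13) = -13
D (Minnie): min(-16, 1) = -16
E (Minnie): min(16, 12, -15) = -15
B (Maxine): max(-13, -16, -15) = -13
G (Minnie): min(6, -3) = -3
H (Minnie): min(-17, -11) = -17
I (Minnie): min(0, -11) = -11
F (Maxine): max(-3, -17, -11) = -3
K (Minnie): min(-16, -5) = -16
L (Minnie): min(-8, -10, 10) = -10
J (Maxine): max(-16, -10) = -10
Root (Minnie): min(-13, -3, -10) = -13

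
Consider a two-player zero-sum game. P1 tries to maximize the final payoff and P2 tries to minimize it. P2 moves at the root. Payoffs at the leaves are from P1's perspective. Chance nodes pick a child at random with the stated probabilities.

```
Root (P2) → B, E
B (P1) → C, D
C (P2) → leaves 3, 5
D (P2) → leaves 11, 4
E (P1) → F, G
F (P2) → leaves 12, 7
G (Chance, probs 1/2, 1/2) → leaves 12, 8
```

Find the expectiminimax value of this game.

4

C (P2): min(3, 5) = 3
D (P2): min(11, 4) = 4
B (P1): max(3, 4) = 4
F (P2): min(12, 7) = 7
G (Chance): 1/2·12 + 1/2·8 = 10
E (P1): max(7, 10) = 10
Root (P2): min(4, 10) = 4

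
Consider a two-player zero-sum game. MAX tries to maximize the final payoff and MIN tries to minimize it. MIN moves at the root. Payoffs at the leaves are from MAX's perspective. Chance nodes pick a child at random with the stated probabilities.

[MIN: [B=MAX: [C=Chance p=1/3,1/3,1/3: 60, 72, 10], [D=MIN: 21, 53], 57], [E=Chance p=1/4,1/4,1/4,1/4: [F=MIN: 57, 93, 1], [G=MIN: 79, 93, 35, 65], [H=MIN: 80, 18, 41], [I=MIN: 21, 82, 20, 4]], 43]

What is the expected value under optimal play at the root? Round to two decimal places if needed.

C (Chance): 1/3·60 + 1/3·72 + 1/3·10 = 47.33
D (MIN): min(21, 53) = 21
B (MAX): max(47.33, 21, 57) = 57
F (MIN): min(57, 93, 1) = 1
G (MIN): min(79, 93, 35, 65) = 35
H (MIN): min(80, 18, 41) = 18
I (MIN): min(21, 82, 20, 4) = 4
E (Chance): 1/4·1 + 1/4·35 + 1/4·18 + 1/4·4 = 14.5
Root (MIN): min(57, 14.5, 43) = 14.5

14.5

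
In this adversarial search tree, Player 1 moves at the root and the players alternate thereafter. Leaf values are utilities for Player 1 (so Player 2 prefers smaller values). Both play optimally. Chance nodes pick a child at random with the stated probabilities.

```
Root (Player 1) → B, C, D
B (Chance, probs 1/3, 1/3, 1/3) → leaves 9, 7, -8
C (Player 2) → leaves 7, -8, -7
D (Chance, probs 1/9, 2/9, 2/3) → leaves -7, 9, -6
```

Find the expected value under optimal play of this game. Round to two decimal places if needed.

B (Chance): 1/3·9 + 1/3·7 + 1/3·-8 = 2.67
C (Player 2): min(7, -8, -7) = -8
D (Chance): 1/9·-7 + 2/9·9 + 2/3·-6 = -2.78
Root (Player 1): max(2.67, -8, -2.78) = 2.67

2.67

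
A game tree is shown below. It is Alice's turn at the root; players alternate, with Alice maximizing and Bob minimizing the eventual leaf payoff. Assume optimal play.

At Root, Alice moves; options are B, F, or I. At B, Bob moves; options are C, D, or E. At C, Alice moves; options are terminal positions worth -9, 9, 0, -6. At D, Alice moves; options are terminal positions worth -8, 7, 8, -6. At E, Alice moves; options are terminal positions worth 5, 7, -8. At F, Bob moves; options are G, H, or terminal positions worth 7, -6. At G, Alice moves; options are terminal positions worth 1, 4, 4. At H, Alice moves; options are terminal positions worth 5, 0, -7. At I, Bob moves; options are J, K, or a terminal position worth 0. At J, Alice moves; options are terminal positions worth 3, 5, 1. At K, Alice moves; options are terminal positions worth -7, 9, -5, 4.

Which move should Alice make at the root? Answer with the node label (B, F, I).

B

C (Alice): max(-9, 9, 0, -6) = 9
D (Alice): max(-8, 7, 8, -6) = 8
E (Alice): max(5, 7, -8) = 7
B (Bob): min(9, 8, 7) = 7
G (Alice): max(1, 4, 4) = 4
H (Alice): max(5, 0, -7) = 5
F (Bob): min(4, 5, 7, -6) = -6
J (Alice): max(3, 5, 1) = 5
K (Alice): max(-7, 9, -5, 4) = 9
I (Bob): min(5, 9, 0) = 0
Root (Alice): max(7, -6, 0) = 7
Alice picks the child with the highest value: B (value 7).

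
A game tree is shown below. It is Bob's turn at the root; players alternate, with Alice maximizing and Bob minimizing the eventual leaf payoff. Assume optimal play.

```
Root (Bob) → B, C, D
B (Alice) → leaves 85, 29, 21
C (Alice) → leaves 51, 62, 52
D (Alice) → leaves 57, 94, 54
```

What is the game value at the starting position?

B (Alice): max(85, 29, 21) = 85
C (Alice): max(51, 62, 52) = 62
D (Alice): max(57, 94, 54) = 94
Root (Bob): min(85, 62, 94) = 62

62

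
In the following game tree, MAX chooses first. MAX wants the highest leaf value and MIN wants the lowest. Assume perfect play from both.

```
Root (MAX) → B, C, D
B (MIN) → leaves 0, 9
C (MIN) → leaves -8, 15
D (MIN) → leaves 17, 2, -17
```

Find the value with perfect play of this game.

0

B (MIN): min(0, 9) = 0
C (MIN): min(-8, 15) = -8
D (MIN): min(17, 2, -17) = -17
Root (MAX): max(0, -8, -17) = 0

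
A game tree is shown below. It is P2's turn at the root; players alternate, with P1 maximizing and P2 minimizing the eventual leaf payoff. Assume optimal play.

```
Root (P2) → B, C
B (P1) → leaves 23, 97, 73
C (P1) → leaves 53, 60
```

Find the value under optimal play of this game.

B (P1): max(23, 97, 73) = 97
C (P1): max(53, 60) = 60
Root (P2): min(97, 60) = 60

60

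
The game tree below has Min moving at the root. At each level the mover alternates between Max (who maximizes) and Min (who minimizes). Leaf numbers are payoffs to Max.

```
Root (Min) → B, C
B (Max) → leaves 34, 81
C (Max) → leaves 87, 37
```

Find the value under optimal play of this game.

B (Max): max(34, 81) = 81
C (Max): max(87, 37) = 87
Root (Min): min(81, 87) = 81

81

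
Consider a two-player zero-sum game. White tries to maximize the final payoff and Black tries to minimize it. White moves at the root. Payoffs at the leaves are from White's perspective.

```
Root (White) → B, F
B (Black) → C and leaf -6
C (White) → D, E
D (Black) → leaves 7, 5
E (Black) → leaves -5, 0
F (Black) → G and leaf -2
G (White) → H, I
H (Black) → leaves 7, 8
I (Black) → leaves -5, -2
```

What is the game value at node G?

7

H: min(7, 8) = 7
I: min(-5, -2) = -5
G: max(7, -5) = 7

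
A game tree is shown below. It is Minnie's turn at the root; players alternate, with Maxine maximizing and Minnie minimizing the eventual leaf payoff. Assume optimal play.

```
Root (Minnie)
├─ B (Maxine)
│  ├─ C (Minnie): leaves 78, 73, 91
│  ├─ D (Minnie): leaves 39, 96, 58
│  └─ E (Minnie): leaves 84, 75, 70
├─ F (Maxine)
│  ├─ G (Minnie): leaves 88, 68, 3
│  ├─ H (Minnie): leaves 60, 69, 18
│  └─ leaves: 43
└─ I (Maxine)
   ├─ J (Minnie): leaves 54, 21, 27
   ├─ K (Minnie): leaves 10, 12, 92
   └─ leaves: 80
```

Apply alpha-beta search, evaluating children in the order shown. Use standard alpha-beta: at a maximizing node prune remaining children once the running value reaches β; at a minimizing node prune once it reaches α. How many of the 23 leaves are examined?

19

C [α=-∞,β=+∞]: v=73
D [α=73,β=+∞]: v=39 after child 1 ≤ α → α-cutoff, skip 2
E [α=73,β=+∞]: v=70
B [α=-∞,β=+∞]: v=73
G [α=-∞,β=73]: v=3
H [α=3,β=73]: v=18
F [α=-∞,β=73]: v=43
J [α=-∞,β=43]: v=21
K [α=21,β=43]: v=10 after child 1 ≤ α → α-cutoff, skip 2
I [α=-∞,β=43]: v=80
Root [α=-∞,β=+∞]: v=43
Leaves evaluated: 19 of 23.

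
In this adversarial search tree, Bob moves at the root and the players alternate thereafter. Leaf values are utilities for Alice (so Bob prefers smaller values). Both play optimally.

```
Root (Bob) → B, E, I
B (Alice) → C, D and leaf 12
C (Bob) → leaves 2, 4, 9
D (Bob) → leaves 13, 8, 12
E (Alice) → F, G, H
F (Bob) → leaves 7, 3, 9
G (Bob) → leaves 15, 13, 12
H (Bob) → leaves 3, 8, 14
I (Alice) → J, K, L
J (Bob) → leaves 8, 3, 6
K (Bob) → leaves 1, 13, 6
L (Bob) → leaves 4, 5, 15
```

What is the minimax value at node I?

4

J: min(8, 3, 6) = 3
K: min(1, 13, 6) = 1
L: min(4, 5, 15) = 4
I: max(3, 1, 4) = 4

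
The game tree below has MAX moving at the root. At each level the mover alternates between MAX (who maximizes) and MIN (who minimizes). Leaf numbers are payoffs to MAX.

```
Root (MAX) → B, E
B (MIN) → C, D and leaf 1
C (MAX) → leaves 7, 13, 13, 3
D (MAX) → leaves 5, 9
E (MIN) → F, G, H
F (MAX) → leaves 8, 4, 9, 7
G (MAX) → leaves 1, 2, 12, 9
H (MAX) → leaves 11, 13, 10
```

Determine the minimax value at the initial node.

C (MAX): max(7, 13, 13, 3) = 13
D (MAX): max(5, 9) = 9
B (MIN): min(13, 9, 1) = 1
F (MAX): max(8, 4, 9, 7) = 9
G (MAX): max(1, 2, 12, 9) = 12
H (MAX): max(11, 13, 10) = 13
E (MIN): min(9, 12, 13) = 9
Root (MAX): max(1, 9) = 9

9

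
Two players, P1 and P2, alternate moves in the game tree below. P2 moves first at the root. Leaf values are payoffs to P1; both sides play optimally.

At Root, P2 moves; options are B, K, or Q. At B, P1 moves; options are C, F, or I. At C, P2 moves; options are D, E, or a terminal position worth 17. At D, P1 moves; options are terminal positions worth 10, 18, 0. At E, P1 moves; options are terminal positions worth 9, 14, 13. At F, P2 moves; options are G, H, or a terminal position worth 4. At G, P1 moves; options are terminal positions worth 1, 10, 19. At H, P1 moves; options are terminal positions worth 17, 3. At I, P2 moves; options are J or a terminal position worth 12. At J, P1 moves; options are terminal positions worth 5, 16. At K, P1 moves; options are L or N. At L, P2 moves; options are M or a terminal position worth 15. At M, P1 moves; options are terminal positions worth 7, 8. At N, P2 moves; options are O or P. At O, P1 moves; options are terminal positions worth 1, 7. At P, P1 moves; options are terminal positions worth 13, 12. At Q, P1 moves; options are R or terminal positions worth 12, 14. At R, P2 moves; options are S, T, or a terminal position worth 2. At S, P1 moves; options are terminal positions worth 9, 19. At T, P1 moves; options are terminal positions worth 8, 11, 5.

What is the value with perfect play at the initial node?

8

D (P1): max(10, 18, 0) = 18
E (P1): max(9, 14, 13) = 14
C (P2): min(18, 14, 17) = 14
G (P1): max(1, 10, 19) = 19
H (P1): max(17, 3) = 17
F (P2): min(19, 17, 4) = 4
J (P1): max(5, 16) = 16
I (P2): min(16, 12) = 12
B (P1): max(14, 4, 12) = 14
M (P1): max(7, 8) = 8
L (P2): min(8, 15) = 8
O (P1): max(1, 7) = 7
P (P1): max(13, 12) = 13
N (P2): min(7, 13) = 7
K (P1): max(8, 7) = 8
S (P1): max(9, 19) = 19
T (P1): max(8, 11, 5) = 11
R (P2): min(19, 11, 2) = 2
Q (P1): max(2, 12, 14) = 14
Root (P2): min(14, 8, 14) = 8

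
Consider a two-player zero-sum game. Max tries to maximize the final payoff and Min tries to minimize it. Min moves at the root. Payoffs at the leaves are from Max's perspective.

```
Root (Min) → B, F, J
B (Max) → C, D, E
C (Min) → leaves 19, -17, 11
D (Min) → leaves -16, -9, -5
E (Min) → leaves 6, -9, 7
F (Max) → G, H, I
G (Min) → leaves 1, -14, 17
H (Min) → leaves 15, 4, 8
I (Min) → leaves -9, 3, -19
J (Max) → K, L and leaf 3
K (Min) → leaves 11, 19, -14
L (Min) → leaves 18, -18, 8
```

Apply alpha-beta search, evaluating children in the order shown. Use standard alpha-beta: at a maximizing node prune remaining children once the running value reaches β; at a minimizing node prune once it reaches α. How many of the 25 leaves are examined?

21

C [α=-∞,β=+∞]: v=-17
D [α=-17,β=+∞]: v=-16
E [α=-16,β=+∞]: v=-9
B [α=-∞,β=+∞]: v=-9
G [α=-∞,β=-9]: v=-14
H [α=-14,β=-9]: v=4
F [α=-∞,β=-9]: v=4 after child 2 ≥ β → β-cutoff, skip 1
K [α=-∞,β=-9]: v=-14
L [α=-14,β=-9]: v=-18 after child 2 ≤ α → α-cutoff, skip 1
J [α=-∞,β=-9]: v=3
Root [α=-∞,β=+∞]: v=-9
Leaves evaluated: 21 of 25.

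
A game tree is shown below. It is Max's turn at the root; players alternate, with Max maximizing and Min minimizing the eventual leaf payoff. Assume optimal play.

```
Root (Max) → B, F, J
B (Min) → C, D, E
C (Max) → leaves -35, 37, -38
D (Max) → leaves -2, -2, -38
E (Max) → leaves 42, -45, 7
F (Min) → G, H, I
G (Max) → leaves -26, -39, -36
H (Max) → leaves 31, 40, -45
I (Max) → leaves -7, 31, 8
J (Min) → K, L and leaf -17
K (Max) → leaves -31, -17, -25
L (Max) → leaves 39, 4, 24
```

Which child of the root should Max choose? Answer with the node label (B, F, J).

B

C (Max): max(-35, 37, -38) = 37
D (Max): max(-2, -2, -38) = -2
E (Max): max(42, -45, 7) = 42
B (Min): min(37, -2, 42) = -2
G (Max): max(-26, -39, -36) = -26
H (Max): max(31, 40, -45) = 40
I (Max): max(-7, 31, 8) = 31
F (Min): min(-26, 40, 31) = -26
K (Max): max(-31, -17, -25) = -17
L (Max): max(39, 4, 24) = 39
J (Min): min(-17, 39, -17) = -17
Root (Max): max(-2, -26, -17) = -2
Max picks the child with the highest value: B (value -2).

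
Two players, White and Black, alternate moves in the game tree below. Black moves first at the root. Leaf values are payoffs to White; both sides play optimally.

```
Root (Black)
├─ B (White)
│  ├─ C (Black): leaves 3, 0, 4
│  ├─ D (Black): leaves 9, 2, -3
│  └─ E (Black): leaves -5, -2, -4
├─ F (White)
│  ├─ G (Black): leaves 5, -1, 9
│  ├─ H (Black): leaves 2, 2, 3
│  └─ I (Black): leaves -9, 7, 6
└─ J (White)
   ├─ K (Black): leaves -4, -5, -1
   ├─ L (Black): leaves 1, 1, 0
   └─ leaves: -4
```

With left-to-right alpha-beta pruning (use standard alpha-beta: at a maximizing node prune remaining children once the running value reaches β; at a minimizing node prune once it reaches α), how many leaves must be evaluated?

C [α=-∞,β=+∞]: v=0
D [α=0,β=+∞]: v=-3
E [α=0,β=+∞]: v=-5 after child 1 ≤ α → α-cutoff, skip 2
B [α=-∞,β=+∞]: v=0
G [α=-∞,β=0]: v=-1
H [α=-1,β=0]: v=2
F [α=-∞,β=0]: v=2 after child 2 ≥ β → β-cutoff, skip 1
K [α=-∞,β=0]: v=-5
L [α=-5,β=0]: v=0
J [α=-∞,β=0]: v=0 after child 2 ≥ β → β-cutoff, skip 1
Root [α=-∞,β=+∞]: v=0
Leaves evaluated: 19 of 25.

19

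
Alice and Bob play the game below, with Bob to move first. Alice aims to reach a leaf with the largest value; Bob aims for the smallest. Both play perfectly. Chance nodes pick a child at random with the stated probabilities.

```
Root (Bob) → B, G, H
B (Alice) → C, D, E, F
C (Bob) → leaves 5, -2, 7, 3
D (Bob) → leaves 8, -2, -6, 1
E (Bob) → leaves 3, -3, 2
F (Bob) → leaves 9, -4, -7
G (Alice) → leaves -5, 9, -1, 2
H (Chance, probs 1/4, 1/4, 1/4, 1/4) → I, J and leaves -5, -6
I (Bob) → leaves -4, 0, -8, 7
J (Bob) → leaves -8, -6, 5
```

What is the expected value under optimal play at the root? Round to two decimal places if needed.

-6.75

C (Bob): min(5, -2, 7, 3) = -2
D (Bob): min(8, -2, -6, 1) = -6
E (Bob): min(3, -3, 2) = -3
F (Bob): min(9, -4, -7) = -7
B (Alice): max(-2, -6, -3, -7) = -2
G (Alice): max(-5, 9, -1, 2) = 9
I (Bob): min(-4, 0, -8, 7) = -8
J (Bob): min(-8, -6, 5) = -8
H (Chance): 1/4·-8 + 1/4·-8 + 1/4·-5 + 1/4·-6 = -6.75
Root (Bob): min(-2, 9, -6.75) = -6.75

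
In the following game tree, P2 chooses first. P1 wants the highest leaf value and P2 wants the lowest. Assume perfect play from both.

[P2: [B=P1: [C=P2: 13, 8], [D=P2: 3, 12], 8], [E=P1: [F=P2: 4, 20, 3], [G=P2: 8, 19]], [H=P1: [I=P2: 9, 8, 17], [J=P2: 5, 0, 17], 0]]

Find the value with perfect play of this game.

C (P2): min(13, 8) = 8
D (P2): min(3, 12) = 3
B (P1): max(8, 3, 8) = 8
F (P2): min(4, 20, 3) = 3
G (P2): min(8, 19) = 8
E (P1): max(3, 8) = 8
I (P2): min(9, 8, 17) = 8
J (P2): min(5, 0, 17) = 0
H (P1): max(8, 0, 0) = 8
Root (P2): min(8, 8, 8) = 8

8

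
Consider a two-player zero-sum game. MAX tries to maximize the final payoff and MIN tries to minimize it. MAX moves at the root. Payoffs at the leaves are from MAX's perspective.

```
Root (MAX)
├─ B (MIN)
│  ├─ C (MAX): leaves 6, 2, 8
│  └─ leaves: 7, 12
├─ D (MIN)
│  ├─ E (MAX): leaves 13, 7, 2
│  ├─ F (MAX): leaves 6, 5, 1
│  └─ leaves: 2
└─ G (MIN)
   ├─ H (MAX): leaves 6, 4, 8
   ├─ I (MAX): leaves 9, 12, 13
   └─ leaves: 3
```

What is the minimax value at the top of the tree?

C (MAX): max(6, 2, 8) = 8
B (MIN): min(8, 7, 12) = 7
E (MAX): max(13, 7, 2) = 13
F (MAX): max(6, 5, 1) = 6
D (MIN): min(13, 6, 2) = 2
H (MAX): max(6, 4, 8) = 8
I (MAX): max(9, 12, 13) = 13
G (MIN): min(8, 13, 3) = 3
Root (MAX): max(7, 2, 3) = 7

7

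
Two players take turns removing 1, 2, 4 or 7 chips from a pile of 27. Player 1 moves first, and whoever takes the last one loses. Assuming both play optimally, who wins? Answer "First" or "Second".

First

i:   0  1  2  3  4  5  6  7  8  9 10 11 12 13 14 15 16 17 18 19 20 21 22 23 24 25 26 27
     W  L  W  W  L  W  W  L  W  W  L  W  W  L  W  W  L  W  W  L  W  W  L  W  W  L  W  W
Position 27 is W, so the first player wins.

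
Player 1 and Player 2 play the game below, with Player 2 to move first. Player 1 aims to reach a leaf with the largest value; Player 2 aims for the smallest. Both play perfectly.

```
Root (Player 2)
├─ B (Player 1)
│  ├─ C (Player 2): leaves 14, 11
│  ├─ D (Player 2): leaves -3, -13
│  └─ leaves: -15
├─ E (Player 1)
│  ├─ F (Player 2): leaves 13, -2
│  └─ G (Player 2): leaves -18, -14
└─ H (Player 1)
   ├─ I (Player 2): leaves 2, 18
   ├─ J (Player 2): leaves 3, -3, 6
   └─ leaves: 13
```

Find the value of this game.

C (Player 2): min(14, 11) = 11
D (Player 2): min(-3, -13) = -13
B (Player 1): max(11, -13, -15) = 11
F (Player 2): min(13, -2) = -2
G (Player 2): min(-18, -14) = -18
E (Player 1): max(-2, -18) = -2
I (Player 2): min(2, 18) = 2
J (Player 2): min(3, -3, 6) = -3
H (Player 1): max(2, -3, 13) = 13
Root (Player 2): min(11, -2, 13) = -2

-2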